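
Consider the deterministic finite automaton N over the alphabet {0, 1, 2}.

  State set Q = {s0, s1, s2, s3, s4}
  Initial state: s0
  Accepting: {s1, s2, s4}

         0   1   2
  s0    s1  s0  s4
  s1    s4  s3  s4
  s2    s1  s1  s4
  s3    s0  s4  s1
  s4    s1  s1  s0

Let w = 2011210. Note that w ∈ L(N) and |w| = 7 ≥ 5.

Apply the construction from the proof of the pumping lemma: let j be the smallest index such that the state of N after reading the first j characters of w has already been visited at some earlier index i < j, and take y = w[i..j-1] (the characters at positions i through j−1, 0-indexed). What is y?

State sequence: s0 -2-> s4 -0-> s1 -1-> s3 -1-> s4 -2-> s0 -1-> s0 -0-> s1
First repeat at step 4: s4 was already visited.

So i = 1, j = 4, giving x = w[0:1] = 2, y = w[1:4] = 011, z = w[4:7] = 210.
Check: |xy| = 4 ≤ 5 and |y| = 3 ≥ 1. Reading y takes N from s4 back to s4, so every xyⁱz is accepted.

011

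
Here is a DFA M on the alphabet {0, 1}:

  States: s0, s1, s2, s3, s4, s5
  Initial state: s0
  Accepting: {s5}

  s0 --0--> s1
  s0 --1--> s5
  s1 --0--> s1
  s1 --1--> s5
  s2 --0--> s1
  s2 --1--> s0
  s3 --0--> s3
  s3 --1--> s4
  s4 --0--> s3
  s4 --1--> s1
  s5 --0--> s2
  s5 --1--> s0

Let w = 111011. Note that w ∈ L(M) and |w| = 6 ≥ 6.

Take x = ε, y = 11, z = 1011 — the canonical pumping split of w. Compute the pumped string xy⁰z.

1011

xy⁰z = xz = ε·1011 = 1011.
Reading y = 11 takes M from s0 back to s0, so after x the machine is still in s0, and z then leads to the accepting state s5. Hence 1011 ∈ L(M).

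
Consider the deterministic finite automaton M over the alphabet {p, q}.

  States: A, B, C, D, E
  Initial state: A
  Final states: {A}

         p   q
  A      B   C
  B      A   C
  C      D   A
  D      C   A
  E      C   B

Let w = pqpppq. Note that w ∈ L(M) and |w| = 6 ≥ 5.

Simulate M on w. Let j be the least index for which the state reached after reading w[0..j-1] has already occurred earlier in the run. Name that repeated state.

C

Run of M on w = p q p p p q:
  step 0: A  (start)
  step 1: B  (read p: A→B)
  step 2: C  (read q: B→C)
  step 3: D  (read p: C→D)
  step 4: C  (read p: D→C)   ← first repeat (C seen earlier)
  step 5: D  (read p: C→D)
  step 6: A  (read q: D→A)

The earliest repeat is at step j = 4: M is in C, which it already visited at step i = 2.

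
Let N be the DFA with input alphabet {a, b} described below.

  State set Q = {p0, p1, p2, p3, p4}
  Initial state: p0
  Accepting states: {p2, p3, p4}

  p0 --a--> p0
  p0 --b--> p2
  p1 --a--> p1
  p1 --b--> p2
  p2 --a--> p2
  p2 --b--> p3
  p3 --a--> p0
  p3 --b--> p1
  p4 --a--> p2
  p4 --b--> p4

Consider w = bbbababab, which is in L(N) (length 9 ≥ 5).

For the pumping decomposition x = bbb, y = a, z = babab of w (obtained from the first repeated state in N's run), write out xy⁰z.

xy⁰z = xz = bbb·babab = bbbbabab.
Reading y = a takes N from p1 back to p1, so after x the machine is still in p1, and z then leads to the accepting state p2. Hence bbbbabab ∈ L(N).

bbbbabab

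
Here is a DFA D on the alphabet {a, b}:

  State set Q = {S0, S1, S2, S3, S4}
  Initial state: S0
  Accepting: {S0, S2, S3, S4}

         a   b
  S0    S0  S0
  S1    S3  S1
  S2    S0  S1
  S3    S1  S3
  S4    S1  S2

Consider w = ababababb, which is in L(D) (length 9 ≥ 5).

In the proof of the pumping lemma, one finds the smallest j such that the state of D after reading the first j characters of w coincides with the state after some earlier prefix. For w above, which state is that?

Run of D on w = a b a b a b a b b:
  step 0: S0  (start)
  step 1: S0  (read a: S0→S0)   ← first repeat (S0 seen earlier)
  step 2: S0  (read b: S0→S0)
  step 3: S0  (read a: S0→S0)
  step 4: S0  (read b: S0→S0)
  step 5: S0  (read a: S0→S0)
  step 6: S0  (read b: S0→S0)
  step 7: S0  (read a: S0→S0)
  step 8: S0  (read b: S0→S0)
  step 9: S0  (read b: S0→S0)

The earliest repeat is at step j = 1: D is in S0, which it already visited at step i = 0.
With |Q| = 5, pigeonhole forces a state repeat no later than step 5; the substring read between the first and second visits to that state can be pumped.

S0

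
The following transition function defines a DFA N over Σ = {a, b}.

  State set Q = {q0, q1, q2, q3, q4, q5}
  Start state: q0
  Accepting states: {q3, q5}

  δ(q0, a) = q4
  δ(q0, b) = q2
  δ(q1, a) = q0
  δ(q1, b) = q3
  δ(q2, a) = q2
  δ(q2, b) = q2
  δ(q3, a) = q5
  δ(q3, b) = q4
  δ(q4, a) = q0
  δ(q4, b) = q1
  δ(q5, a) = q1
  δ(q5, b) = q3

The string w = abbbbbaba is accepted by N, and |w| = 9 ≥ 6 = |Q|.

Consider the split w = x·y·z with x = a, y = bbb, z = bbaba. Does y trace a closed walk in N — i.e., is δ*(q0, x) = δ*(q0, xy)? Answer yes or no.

yes

Run of N on the first 4 characters of w = a b b b:
  step 0: q0  (start)
  step 1: q4  (read a: q0→q4)
  step 2: q1  (read b: q4→q1)
  step 3: q3  (read b: q1→q3)
  step 4: q4  (read b: q3→q4)

After x (step 1): q4. After xy (step 4): q4.
They match, so y = bbb drives N around a cycle from q4 back to itself; pumping y any number of times keeps N in q4 before reading z, and xyⁱz ∈ L(N) for every i ≥ 0.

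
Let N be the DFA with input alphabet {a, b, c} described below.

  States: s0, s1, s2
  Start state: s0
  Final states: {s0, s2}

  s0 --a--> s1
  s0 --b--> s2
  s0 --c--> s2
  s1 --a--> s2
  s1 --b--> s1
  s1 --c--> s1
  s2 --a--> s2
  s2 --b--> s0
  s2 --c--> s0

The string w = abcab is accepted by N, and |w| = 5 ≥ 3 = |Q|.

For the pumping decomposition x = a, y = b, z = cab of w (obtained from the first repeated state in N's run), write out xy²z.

xy^2z = a·b·b·cab = abbcab.
Reading y = b takes N from s1 back to s1, so after x·y·y the machine is still in s1, and z then leads to the accepting state s0. Hence abbcab ∈ L(N).

abbcab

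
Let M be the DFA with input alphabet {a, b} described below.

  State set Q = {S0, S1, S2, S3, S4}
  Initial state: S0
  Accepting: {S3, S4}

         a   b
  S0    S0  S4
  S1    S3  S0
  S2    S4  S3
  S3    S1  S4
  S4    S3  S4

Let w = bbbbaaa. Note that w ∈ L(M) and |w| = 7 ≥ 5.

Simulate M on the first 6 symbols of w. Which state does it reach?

S1

Run of M on the first 6 characters of w = b b b b a a:
  step 0: S0  (start)
  step 1: S4  (read b: S0→S4)
  step 2: S4  (read b: S4→S4)
  step 3: S4  (read b: S4→S4)
  step 4: S4  (read b: S4→S4)
  step 5: S3  (read a: S4→S3)
  step 6: S1  (read a: S3→S1)

After reading 6 characters, M is in state S1.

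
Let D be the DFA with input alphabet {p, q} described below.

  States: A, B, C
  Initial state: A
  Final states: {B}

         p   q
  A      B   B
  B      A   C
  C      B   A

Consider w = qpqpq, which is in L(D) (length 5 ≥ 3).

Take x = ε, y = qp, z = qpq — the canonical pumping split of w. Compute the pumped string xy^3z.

qpqpqpqpq

xy^3z = ε·qp·qp·qp·qpq = qpqpqpqpq.
Reading y = qp takes D from A back to A, so after x·y·y·y the machine is still in A, and z then leads to the accepting state B. Hence qpqpqpqpq ∈ L(D).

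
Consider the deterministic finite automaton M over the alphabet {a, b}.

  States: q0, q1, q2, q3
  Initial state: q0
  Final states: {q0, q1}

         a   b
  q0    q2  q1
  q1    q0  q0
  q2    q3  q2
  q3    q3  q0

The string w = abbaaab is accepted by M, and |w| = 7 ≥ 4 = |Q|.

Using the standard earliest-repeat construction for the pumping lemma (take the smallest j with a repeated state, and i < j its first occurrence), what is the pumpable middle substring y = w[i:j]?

b

Run of M on w = a b b a a a b:
  step 0: q0  (start)
  step 1: q2  (read a: q0→q2)
  step 2: q2  (read b: q2→q2)   ← first repeat (q2 seen earlier)
  step 3: q2  (read b: q2→q2)
  step 4: q3  (read a: q2→q3)
  step 5: q3  (read a: q3→q3)
  step 6: q3  (read a: q3→q3)
  step 7: q0  (read b: q3→q0)

So i = 1, j = 2, giving x = w[0:1] = a, y = w[1:2] = b, z = w[2:7] = baaab.
Check: |xy| = 2 ≤ 4 and |y| = 1 ≥ 1. Reading y takes M from q2 back to q2, so every xyⁱz is accepted.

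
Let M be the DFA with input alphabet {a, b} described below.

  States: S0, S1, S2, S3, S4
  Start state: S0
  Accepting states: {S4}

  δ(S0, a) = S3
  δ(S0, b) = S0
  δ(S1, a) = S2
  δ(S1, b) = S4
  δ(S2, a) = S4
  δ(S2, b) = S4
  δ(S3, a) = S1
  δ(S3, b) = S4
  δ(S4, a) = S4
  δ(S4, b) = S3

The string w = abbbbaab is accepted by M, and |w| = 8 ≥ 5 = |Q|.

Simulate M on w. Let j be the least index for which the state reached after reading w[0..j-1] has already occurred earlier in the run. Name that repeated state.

S3

Run of M on w = a b b b b a a b:
  step 0: S0  (start)
  step 1: S3  (read a: S0→S3)
  step 2: S4  (read b: S3→S4)
  step 3: S3  (read b: S4→S3)   ← first repeat (S3 seen earlier)
  step 4: S4  (read b: S3→S4)
  step 5: S3  (read b: S4→S3)
  step 6: S1  (read a: S3→S1)
  step 7: S2  (read a: S1→S2)
  step 8: S4  (read b: S2→S4)

The earliest repeat is at step j = 3: M is in S3, which it already visited at step i = 1.
With |Q| = 5, pigeonhole forces a state repeat no later than step 5; the substring read between the first and second visits to that state can be pumped.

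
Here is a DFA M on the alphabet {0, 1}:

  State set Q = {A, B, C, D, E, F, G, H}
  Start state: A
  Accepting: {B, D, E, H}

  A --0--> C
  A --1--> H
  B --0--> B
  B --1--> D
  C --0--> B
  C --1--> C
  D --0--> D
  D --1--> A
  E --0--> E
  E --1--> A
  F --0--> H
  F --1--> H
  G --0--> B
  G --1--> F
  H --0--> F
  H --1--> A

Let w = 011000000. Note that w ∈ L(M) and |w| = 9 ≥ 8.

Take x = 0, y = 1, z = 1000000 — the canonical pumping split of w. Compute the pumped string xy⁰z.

xy⁰z = xz = 0·1000000 = 01000000.
Reading y = 1 takes M from C back to C, so after x the machine is still in C, and z then leads to the accepting state B. Hence 01000000 ∈ L(M).

01000000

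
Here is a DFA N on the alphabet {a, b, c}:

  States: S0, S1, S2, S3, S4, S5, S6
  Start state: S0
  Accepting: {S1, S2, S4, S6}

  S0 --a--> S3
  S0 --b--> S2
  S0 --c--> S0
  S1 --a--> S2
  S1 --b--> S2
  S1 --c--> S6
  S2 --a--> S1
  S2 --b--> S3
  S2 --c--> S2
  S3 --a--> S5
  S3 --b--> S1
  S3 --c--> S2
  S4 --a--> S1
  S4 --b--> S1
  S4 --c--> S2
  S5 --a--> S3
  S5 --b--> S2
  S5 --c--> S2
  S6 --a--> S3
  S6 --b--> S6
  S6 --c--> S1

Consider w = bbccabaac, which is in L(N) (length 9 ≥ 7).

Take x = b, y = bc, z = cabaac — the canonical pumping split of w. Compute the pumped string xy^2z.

xy^2z = b·bc·bc·cabaac = bbcbccabaac.
Reading y = bc takes N from S2 back to S2, so after x·y·y the machine is still in S2, and z then leads to the accepting state S2. Hence bbcbccabaac ∈ L(N).

bbcbccabaac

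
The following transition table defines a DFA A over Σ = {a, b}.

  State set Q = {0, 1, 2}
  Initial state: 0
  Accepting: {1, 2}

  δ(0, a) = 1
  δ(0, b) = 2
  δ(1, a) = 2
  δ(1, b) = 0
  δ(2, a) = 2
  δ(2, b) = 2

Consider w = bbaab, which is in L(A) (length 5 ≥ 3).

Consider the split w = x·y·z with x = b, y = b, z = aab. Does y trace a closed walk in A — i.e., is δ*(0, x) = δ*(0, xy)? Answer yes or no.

Run of A on the first 2 characters of w = b b:
  step 0: 0  (start)
  step 1: 2  (read b: 0→2)
  step 2: 2  (read b: 2→2)

After x (step 1): 2. After xy (step 2): 2.
They match, so y = b drives A around a cycle from 2 back to itself; pumping y any number of times keeps A in 2 before reading z, and xyⁱz ∈ L(A) for every i ≥ 0.

yes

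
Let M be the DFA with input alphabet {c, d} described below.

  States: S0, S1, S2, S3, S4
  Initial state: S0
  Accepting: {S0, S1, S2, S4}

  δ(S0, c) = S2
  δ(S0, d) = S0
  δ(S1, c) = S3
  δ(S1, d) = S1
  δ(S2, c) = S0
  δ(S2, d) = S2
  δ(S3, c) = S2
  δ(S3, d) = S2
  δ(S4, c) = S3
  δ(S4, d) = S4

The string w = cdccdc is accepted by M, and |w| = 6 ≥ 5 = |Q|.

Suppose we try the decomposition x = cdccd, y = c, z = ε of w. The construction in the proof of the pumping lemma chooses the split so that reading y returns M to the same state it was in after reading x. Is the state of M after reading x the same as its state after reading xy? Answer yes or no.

Run of M on the first 6 characters of w = c d c c d c:
  step 0: S0  (start)
  step 1: S2  (read c: S0→S2)
  step 2: S2  (read d: S2→S2)
  step 3: S0  (read c: S2→S0)
  step 4: S2  (read c: S0→S2)
  step 5: S2  (read d: S2→S2)
  step 6: S0  (read c: S2→S0)

After x (step 5): S2. After xy (step 6): S0.
They differ (S2 ≠ S0), so y is not a cycle from the state after x; this split is not the one the pumping-lemma construction produces, and pumping y need not keep the string in L(M).

no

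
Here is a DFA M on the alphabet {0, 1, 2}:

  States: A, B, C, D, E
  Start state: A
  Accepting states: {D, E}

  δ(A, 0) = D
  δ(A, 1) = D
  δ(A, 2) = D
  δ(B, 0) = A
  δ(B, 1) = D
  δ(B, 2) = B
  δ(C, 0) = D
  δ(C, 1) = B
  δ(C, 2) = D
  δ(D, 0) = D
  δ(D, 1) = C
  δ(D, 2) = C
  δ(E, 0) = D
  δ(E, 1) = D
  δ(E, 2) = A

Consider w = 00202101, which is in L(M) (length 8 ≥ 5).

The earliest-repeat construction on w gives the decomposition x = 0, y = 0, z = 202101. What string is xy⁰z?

0202101

xy⁰z = xz = 0·202101 = 0202101.
Reading y = 0 takes M from D back to D, so after x the machine is still in D, and z then leads to the accepting state D. Hence 0202101 ∈ L(M).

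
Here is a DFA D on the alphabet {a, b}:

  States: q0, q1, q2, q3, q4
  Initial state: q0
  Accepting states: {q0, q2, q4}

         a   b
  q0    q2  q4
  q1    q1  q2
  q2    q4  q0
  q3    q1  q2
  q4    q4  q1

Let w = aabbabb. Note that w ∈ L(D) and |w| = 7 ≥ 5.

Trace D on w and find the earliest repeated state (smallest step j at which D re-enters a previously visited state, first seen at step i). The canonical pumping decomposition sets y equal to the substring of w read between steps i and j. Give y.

abb

State sequence: q0 -a-> q2 -a-> q4 -b-> q1 -b-> q2 -a-> q4 -b-> q1 -b-> q2
First repeat at step 4: q2 was already visited.

So i = 1, j = 4, giving x = w[0:1] = a, y = w[1:4] = abb, z = w[4:7] = abb.
Check: |xy| = 4 ≤ 5 and |y| = 3 ≥ 1. Reading y takes D from q2 back to q2, so every xyⁱz is accepted.
Since D has 5 states, any run of length ≥ 5 visits 5+1 states, so by pigeonhole some state repeats within the first 5 steps — that repeat gives the pumpable loop.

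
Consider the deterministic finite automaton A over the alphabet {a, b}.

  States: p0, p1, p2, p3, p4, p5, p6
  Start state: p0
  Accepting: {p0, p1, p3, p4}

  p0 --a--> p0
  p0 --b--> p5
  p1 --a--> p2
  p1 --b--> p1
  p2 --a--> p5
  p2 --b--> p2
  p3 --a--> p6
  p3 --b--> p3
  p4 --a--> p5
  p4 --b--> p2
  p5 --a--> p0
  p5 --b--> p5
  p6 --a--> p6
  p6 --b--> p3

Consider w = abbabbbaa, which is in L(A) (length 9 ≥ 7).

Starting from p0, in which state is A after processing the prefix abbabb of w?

p5

State sequence: p0 -a-> p0 -b-> p5 -b-> p5 -a-> p0 -b-> p5 -b-> p5

After reading 6 characters, A is in state p5.
(This kind of state-tracing is the core of the pumping-lemma construction: with 7 states, pigeonhole forces a repeat within the first 7 steps.)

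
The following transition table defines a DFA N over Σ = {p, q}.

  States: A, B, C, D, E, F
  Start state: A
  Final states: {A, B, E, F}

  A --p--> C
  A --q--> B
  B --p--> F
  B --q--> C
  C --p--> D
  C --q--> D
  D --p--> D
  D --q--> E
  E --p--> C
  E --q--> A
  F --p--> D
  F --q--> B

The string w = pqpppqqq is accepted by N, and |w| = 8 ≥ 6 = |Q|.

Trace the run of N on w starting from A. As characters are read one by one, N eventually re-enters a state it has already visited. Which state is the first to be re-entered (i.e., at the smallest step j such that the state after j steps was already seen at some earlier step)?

D

State sequence: A -p-> C -q-> D -p-> D -p-> D -p-> D -q-> E -q-> A -q-> B
First repeat at step 3: D was already visited.

The earliest repeat is at step j = 3: N is in D, which it already visited at step i = 2.
The DFA has 6 states, so the proof of the pumping lemma guarantees a repeated state among the first 6+1 visited; the segment between the two visits is the pumpable y.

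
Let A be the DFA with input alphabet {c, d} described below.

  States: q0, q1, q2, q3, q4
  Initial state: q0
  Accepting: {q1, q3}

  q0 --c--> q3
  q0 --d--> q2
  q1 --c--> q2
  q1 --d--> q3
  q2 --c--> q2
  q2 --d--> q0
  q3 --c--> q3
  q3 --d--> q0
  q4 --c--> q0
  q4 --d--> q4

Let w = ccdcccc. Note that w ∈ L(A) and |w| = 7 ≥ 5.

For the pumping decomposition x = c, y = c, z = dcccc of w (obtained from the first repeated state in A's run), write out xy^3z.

xy^3z = c·c·c·c·dcccc = ccccdcccc.
Reading y = c takes A from q3 back to q3, so after x·y·y·y the machine is still in q3, and z then leads to the accepting state q3. Hence ccccdcccc ∈ L(A).

ccccdcccc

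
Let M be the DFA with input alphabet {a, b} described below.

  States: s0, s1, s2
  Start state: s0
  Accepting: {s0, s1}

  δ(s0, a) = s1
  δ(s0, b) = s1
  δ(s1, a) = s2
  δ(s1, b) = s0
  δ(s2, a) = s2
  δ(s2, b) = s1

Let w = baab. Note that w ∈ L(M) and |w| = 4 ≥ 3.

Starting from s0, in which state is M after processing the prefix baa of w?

s2

Run of M on the first 3 characters of w = b a a:
  step 0: s0  (start)
  step 1: s1  (read b: s0→s1)
  step 2: s2  (read a: s1→s2)
  step 3: s2  (read a: s2→s2)

After reading 3 characters, M is in state s2.
(This kind of state-tracing is the core of the pumping-lemma construction: with 3 states, pigeonhole forces a repeat within the first 3 steps.)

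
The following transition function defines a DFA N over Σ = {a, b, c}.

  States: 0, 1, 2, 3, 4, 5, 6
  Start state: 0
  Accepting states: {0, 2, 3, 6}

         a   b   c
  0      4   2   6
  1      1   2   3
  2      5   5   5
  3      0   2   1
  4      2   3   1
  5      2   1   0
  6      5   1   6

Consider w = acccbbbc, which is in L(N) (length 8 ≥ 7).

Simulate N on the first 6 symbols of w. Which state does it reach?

5

Run of N on the first 6 characters of w = a c c c b b:
  step 0: 0  (start)
  step 1: 4  (read a: 0→4)
  step 2: 1  (read c: 4→1)
  step 3: 3  (read c: 1→3)
  step 4: 1  (read c: 3→1)
  step 5: 2  (read b: 1→2)
  step 6: 5  (read b: 2→5)

After reading 6 characters, N is in state 5.
(This kind of state-tracing is the core of the pumping-lemma construction: with 7 states, pigeonhole forces a repeat within the first 7 steps.)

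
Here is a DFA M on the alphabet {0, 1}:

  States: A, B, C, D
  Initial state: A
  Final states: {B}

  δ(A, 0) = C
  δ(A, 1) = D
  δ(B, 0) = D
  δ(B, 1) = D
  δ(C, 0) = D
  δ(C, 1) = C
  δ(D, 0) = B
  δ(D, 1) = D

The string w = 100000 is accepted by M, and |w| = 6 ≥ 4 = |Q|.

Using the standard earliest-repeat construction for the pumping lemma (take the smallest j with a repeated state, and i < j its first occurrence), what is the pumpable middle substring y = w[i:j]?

State sequence: A -1-> D -0-> B -0-> D -0-> B -0-> D -0-> B
First repeat at step 3: D was already visited.

So i = 1, j = 3, giving x = w[0:1] = 1, y = w[1:3] = 00, z = w[3:6] = 000.
Check: |xy| = 3 ≤ 4 and |y| = 2 ≥ 1. Reading y takes M from D back to D, so every xyⁱz is accepted.
Since M has 4 states, any run of length ≥ 4 visits 4+1 states, so by pigeonhole some state repeats within the first 4 steps — that repeat gives the pumpable loop.

00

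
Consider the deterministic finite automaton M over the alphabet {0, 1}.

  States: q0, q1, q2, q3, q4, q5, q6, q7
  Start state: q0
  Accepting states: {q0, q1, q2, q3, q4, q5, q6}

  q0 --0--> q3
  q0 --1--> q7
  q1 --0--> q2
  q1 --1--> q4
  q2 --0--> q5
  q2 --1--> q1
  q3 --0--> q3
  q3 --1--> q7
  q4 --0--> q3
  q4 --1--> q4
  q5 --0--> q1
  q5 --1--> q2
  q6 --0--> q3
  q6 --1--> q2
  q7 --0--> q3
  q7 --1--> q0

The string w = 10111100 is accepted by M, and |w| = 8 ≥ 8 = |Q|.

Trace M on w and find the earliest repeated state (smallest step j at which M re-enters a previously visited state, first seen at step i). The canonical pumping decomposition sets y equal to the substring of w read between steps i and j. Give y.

01

Run of M on w = 1 0 1 1 1 1 0 0:
  step 0: q0  (start)
  step 1: q7  (read 1: q0→q7)
  step 2: q3  (read 0: q7→q3)
  step 3: q7  (read 1: q3→q7)   ← first repeat (q7 seen earlier)
  step 4: q0  (read 1: q7→q0)
  step 5: q7  (read 1: q0→q7)
  step 6: q0  (read 1: q7→q0)
  step 7: q3  (read 0: q0→q3)
  step 8: q3  (read 0: q3→q3)

So i = 1, j = 3, giving x = w[0:1] = 1, y = w[1:3] = 01, z = w[3:8] = 11100.
Check: |xy| = 3 ≤ 8 and |y| = 2 ≥ 1. Reading y takes M from q7 back to q7, so every xyⁱz is accepted.
Since M has 8 states, any run of length ≥ 8 visits 8+1 states, so by pigeonhole some state repeats within the first 8 steps — that repeat gives the pumpable loop.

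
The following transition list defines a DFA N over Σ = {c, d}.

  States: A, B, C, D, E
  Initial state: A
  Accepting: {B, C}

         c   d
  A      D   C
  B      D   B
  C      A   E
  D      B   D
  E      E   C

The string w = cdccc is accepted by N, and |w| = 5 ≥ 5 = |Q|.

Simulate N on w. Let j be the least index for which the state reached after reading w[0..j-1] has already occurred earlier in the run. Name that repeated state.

D

Run of N on w = c d c c c:
  step 0: A  (start)
  step 1: D  (read c: A→D)
  step 2: D  (read d: D→D)   ← first repeat (D seen earlier)
  step 3: B  (read c: D→B)
  step 4: D  (read c: B→D)
  step 5: B  (read c: D→B)

The earliest repeat is at step j = 2: N is in D, which it already visited at step i = 1.
With |Q| = 5, pigeonhole forces a state repeat no later than step 5; the substring read between the first and second visits to that state can be pumped.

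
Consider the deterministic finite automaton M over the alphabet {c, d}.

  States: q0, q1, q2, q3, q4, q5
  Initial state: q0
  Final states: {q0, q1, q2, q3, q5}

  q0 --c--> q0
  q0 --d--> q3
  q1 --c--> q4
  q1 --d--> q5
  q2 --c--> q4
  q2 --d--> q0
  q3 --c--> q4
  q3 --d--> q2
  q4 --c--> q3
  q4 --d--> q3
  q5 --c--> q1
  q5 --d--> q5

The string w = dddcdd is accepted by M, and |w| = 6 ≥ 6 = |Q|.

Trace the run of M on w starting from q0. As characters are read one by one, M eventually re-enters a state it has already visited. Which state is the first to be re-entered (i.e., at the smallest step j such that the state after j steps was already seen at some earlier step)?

State sequence: q0 -d-> q3 -d-> q2 -d-> q0 -c-> q0 -d-> q3 -d-> q2
First repeat at step 3: q0 was already visited.

The earliest repeat is at step j = 3: M is in q0, which it already visited at step i = 0.
Pumping length from the standard proof: p = 6 (the number of states). The repeated state found above gives |xy| = j ≤ 6 and |y| = j − i ≥ 1.

q0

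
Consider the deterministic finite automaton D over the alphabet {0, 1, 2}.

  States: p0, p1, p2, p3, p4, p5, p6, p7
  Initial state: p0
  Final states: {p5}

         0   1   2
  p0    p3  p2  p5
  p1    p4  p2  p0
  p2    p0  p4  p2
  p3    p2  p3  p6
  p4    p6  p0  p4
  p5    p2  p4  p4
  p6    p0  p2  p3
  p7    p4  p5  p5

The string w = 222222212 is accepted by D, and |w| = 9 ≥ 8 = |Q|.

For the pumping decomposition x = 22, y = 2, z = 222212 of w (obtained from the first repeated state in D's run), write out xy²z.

2222222212

xy^2z = 22·2·2·222212 = 2222222212.
Reading y = 2 takes D from p4 back to p4, so after x·y·y the machine is still in p4, and z then leads to the accepting state p5. Hence 2222222212 ∈ L(D).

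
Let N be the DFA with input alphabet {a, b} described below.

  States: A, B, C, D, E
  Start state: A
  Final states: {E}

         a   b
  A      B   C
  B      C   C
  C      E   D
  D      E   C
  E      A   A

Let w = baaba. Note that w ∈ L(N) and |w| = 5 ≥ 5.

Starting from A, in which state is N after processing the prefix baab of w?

C

State sequence: A -b-> C -a-> E -a-> A -b-> C

After reading 4 characters, N is in state C.
(This kind of state-tracing is the core of the pumping-lemma construction: with 5 states, pigeonhole forces a repeat within the first 5 steps.)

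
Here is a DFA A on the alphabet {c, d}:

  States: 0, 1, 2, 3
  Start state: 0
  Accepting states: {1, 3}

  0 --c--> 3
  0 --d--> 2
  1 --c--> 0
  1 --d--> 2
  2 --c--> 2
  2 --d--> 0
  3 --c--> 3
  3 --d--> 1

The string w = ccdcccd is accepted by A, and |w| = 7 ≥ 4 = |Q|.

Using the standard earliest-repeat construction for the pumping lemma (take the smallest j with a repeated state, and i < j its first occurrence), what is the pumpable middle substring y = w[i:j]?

State sequence: 0 -c-> 3 -c-> 3 -d-> 1 -c-> 0 -c-> 3 -c-> 3 -d-> 1
First repeat at step 2: 3 was already visited.

So i = 1, j = 2, giving x = w[0:1] = c, y = w[1:2] = c, z = w[2:7] = dcccd.
Check: |xy| = 2 ≤ 4 and |y| = 1 ≥ 1. Reading y takes A from 3 back to 3, so every xyⁱz is accepted.

c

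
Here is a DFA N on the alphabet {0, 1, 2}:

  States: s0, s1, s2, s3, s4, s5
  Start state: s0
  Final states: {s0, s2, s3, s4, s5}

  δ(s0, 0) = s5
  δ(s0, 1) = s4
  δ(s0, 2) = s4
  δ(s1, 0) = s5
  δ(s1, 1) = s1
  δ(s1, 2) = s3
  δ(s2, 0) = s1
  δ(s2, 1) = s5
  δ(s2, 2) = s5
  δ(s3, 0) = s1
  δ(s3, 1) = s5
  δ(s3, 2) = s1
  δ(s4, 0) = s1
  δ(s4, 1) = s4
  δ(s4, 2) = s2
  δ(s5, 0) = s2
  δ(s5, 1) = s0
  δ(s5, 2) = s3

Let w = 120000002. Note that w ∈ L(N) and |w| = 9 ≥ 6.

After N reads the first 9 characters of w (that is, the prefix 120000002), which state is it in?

s5

State sequence: s0 -1-> s4 -2-> s2 -0-> s1 -0-> s5 -0-> s2 -0-> s1 -0-> s5 -0-> s2 -2-> s5

After reading 9 characters, N is in state s5.
(This kind of state-tracing is the core of the pumping-lemma construction: with 6 states, pigeonhole forces a repeat within the first 6 steps.)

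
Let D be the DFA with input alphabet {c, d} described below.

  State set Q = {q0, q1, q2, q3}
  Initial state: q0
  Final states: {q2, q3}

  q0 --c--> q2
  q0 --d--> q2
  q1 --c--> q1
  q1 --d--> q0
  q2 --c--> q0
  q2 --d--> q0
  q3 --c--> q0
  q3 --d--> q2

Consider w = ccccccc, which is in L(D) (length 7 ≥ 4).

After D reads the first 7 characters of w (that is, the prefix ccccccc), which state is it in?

Run of D on the first 7 characters of w = c c c c c c c:
  step 0: q0  (start)
  step 1: q2  (read c: q0→q2)
  step 2: q0  (read c: q2→q0)
  step 3: q2  (read c: q0→q2)
  step 4: q0  (read c: q2→q0)
  step 5: q2  (read c: q0→q2)
  step 6: q0  (read c: q2→q0)
  step 7: q2  (read c: q0→q2)

After reading 7 characters, D is in state q2.

q2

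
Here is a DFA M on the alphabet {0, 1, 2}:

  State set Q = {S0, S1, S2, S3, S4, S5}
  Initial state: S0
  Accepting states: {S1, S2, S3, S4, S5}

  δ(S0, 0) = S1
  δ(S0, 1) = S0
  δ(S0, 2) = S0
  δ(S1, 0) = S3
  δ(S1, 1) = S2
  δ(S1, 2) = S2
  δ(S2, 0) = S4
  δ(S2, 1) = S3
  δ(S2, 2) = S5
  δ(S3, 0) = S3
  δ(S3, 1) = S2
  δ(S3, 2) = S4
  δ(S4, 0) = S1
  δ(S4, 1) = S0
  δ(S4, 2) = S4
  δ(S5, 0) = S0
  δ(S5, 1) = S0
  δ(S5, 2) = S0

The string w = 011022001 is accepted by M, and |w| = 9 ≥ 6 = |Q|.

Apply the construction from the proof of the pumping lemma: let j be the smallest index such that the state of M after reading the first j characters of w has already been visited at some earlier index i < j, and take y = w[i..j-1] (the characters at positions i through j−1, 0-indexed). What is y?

0

Run of M on w = 0 1 1 0 2 2 0 0 1:
  step 0: S0  (start)
  step 1: S1  (read 0: S0→S1)
  step 2: S2  (read 1: S1→S2)
  step 3: S3  (read 1: S2→S3)
  step 4: S3  (read 0: S3→S3)   ← first repeat (S3 seen earlier)
  step 5: S4  (read 2: S3→S4)
  step 6: S4  (read 2: S4→S4)
  step 7: S1  (read 0: S4→S1)
  step 8: S3  (read 0: S1→S3)
  step 9: S2  (read 1: S3→S2)

So i = 3, j = 4, giving x = w[0:3] = 011, y = w[3:4] = 0, z = w[4:9] = 22001.
Check: |xy| = 4 ≤ 6 and |y| = 1 ≥ 1. Reading y takes M from S3 back to S3, so every xyⁱz is accepted.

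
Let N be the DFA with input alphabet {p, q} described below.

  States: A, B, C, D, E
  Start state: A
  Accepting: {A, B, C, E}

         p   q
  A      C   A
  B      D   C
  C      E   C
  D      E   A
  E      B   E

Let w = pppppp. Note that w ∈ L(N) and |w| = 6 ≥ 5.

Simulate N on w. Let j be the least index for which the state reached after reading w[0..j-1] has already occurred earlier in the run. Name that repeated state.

Run of N on w = p p p p p p:
  step 0: A  (start)
  step 1: C  (read p: A→C)
  step 2: E  (read p: C→E)
  step 3: B  (read p: E→B)
  step 4: D  (read p: B→D)
  step 5: E  (read p: D→E)   ← first repeat (E seen earlier)
  step 6: B  (read p: E→B)

The earliest repeat is at step j = 5: N is in E, which it already visited at step i = 2.
With |Q| = 5, pigeonhole forces a state repeat no later than step 5; the substring read between the first and second visits to that state can be pumped.

E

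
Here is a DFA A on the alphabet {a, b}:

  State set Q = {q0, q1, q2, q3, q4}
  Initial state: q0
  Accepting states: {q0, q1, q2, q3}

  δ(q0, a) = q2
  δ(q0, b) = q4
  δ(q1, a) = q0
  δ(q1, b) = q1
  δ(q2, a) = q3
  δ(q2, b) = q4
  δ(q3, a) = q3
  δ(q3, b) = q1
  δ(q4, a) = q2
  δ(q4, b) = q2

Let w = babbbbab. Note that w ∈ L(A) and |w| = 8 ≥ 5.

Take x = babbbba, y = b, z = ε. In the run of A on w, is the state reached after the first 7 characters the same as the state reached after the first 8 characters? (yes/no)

Run of A on the first 8 characters of w = b a b b b b a b:
  step 0: q0  (start)
  step 1: q4  (read b: q0→q4)
  step 2: q2  (read a: q4→q2)
  step 3: q4  (read b: q2→q4)
  step 4: q2  (read b: q4→q2)
  step 5: q4  (read b: q2→q4)
  step 6: q2  (read b: q4→q2)
  step 7: q3  (read a: q2→q3)
  step 8: q1  (read b: q3→q1)

After x (step 7): q3. After xy (step 8): q1.
They differ (q3 ≠ q1), so y is not a cycle from the state after x; this split is not the one the pumping-lemma construction produces, and pumping y need not keep the string in L(A).

no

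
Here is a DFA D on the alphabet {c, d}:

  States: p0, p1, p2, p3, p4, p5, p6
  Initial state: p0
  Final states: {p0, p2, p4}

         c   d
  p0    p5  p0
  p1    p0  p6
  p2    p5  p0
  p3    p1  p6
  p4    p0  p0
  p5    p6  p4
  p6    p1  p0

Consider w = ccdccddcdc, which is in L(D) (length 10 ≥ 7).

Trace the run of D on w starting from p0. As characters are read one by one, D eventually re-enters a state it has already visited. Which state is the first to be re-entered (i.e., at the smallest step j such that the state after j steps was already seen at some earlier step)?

p0

Run of D on w = c c d c c d d c d c:
  step 0: p0  (start)
  step 1: p5  (read c: p0→p5)
  step 2: p6  (read c: p5→p6)
  step 3: p0  (read d: p6→p0)   ← first repeat (p0 seen earlier)
  step 4: p5  (read c: p0→p5)
  step 5: p6  (read c: p5→p6)
  step 6: p0  (read d: p6→p0)
  step 7: p0  (read d: p0→p0)
  step 8: p5  (read c: p0→p5)
  step 9: p4  (read d: p5→p4)
  step 10: p0  (read c: p4→p0)

The earliest repeat is at step j = 3: D is in p0, which it already visited at step i = 0.
Since D has 7 states, any run of length ≥ 7 visits 7+1 states, so by pigeonhole some state repeats within the first 7 steps — that repeat gives the pumpable loop.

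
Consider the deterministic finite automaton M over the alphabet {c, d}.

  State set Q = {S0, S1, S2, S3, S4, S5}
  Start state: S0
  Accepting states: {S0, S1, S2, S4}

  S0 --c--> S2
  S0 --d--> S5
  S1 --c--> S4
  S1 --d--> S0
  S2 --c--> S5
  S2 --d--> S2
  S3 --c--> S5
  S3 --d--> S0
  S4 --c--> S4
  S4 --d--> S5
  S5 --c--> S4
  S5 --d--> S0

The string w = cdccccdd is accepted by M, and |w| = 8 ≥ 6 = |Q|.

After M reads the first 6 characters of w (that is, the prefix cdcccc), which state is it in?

Run of M on the first 6 characters of w = c d c c c c:
  step 0: S0  (start)
  step 1: S2  (read c: S0→S2)
  step 2: S2  (read d: S2→S2)
  step 3: S5  (read c: S2→S5)
  step 4: S4  (read c: S5→S4)
  step 5: S4  (read c: S4→S4)
  step 6: S4  (read c: S4→S4)

After reading 6 characters, M is in state S4.
(This kind of state-tracing is the core of the pumping-lemma construction: with 6 states, pigeonhole forces a repeat within the first 6 steps.)

S4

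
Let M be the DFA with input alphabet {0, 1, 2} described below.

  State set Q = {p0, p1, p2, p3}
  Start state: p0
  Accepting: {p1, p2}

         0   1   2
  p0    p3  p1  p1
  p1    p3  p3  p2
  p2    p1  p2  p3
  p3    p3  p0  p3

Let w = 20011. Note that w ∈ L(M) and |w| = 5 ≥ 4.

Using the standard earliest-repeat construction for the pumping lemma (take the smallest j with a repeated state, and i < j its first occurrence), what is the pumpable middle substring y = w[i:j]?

State sequence: p0 -2-> p1 -0-> p3 -0-> p3 -1-> p0 -1-> p1
First repeat at step 3: p3 was already visited.

So i = 2, j = 3, giving x = w[0:2] = 20, y = w[2:3] = 0, z = w[3:5] = 11.
Check: |xy| = 3 ≤ 4 and |y| = 1 ≥ 1. Reading y takes M from p3 back to p3, so every xyⁱz is accepted.
Since M has 4 states, any run of length ≥ 4 visits 4+1 states, so by pigeonhole some state repeats within the first 4 steps — that repeat gives the pumpable loop.

0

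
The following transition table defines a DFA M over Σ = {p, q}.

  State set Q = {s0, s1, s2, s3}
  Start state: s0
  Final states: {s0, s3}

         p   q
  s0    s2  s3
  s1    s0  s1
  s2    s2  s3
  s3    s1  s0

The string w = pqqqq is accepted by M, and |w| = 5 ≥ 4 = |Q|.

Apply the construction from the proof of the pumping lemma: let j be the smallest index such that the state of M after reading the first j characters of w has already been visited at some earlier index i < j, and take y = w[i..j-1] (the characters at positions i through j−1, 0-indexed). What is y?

Run of M on w = p q q q q:
  step 0: s0  (start)
  step 1: s2  (read p: s0→s2)
  step 2: s3  (read q: s2→s3)
  step 3: s0  (read q: s3→s0)   ← first repeat (s0 seen earlier)
  step 4: s3  (read q: s0→s3)
  step 5: s0  (read q: s3→s0)

So i = 0, j = 3, giving x = w[0:0] = ε, y = w[0:3] = pqq, z = w[3:5] = qq.
Check: |xy| = 3 ≤ 4 and |y| = 3 ≥ 1. Reading y takes M from s0 back to s0, so every xyⁱz is accepted.

pqq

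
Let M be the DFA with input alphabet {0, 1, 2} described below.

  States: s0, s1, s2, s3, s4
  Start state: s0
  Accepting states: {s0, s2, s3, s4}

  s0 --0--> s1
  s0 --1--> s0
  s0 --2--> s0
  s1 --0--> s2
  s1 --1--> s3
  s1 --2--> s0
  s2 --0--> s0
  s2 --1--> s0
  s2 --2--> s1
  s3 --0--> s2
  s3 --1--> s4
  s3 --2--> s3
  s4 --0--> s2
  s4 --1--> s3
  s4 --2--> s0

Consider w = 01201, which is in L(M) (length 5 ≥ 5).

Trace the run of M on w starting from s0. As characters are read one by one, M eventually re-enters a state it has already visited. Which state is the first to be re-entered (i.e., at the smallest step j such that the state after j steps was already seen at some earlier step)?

s3

State sequence: s0 -0-> s1 -1-> s3 -2-> s3 -0-> s2 -1-> s0
First repeat at step 3: s3 was already visited.

The earliest repeat is at step j = 3: M is in s3, which it already visited at step i = 2.
Since M has 5 states, any run of length ≥ 5 visits 5+1 states, so by pigeonhole some state repeats within the first 5 steps — that repeat gives the pumpable loop.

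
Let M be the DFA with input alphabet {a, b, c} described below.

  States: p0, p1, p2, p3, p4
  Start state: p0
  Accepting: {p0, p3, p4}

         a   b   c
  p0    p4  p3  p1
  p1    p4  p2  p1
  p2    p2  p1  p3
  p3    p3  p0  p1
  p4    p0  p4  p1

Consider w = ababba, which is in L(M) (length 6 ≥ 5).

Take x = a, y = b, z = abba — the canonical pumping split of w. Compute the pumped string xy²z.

xy^2z = a·b·b·abba = abbabba.
Reading y = b takes M from p4 back to p4, so after x·y·y the machine is still in p4, and z then leads to the accepting state p4. Hence abbabba ∈ L(M).

abbabba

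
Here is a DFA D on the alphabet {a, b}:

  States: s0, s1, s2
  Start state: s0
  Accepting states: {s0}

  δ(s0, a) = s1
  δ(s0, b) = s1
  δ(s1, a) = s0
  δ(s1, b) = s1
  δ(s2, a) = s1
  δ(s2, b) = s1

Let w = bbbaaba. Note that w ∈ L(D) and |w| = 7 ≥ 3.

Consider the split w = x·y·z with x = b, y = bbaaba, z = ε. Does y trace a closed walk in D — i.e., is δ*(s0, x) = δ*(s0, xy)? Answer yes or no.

Run of D on the first 7 characters of w = b b b a a b a:
  step 0: s0  (start)
  step 1: s1  (read b: s0→s1)
  step 2: s1  (read b: s1→s1)
  step 3: s1  (read b: s1→s1)
  step 4: s0  (read a: s1→s0)
  step 5: s1  (read a: s0→s1)
  step 6: s1  (read b: s1→s1)
  step 7: s0  (read a: s1→s0)

After x (step 1): s1. After xy (step 7): s0.
They differ (s1 ≠ s0), so y is not a cycle from the state after x; this split is not the one the pumping-lemma construction produces, and pumping y need not keep the string in L(D).

no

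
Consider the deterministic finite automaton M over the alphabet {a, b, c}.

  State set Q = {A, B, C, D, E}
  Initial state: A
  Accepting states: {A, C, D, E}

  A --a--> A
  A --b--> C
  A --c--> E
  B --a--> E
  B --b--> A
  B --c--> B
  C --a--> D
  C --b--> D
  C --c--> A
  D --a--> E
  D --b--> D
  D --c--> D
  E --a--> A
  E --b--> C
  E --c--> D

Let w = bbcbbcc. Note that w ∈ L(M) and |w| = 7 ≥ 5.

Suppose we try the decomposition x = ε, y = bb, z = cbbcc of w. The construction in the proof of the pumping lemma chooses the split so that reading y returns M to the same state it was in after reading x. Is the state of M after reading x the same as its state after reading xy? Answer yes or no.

no

State sequence: A -b-> C -b-> D

After x (step 0): A. After xy (step 2): D.
They differ (A ≠ D), so y is not a cycle from the state after x; this split is not the one the pumping-lemma construction produces, and pumping y need not keep the string in L(M).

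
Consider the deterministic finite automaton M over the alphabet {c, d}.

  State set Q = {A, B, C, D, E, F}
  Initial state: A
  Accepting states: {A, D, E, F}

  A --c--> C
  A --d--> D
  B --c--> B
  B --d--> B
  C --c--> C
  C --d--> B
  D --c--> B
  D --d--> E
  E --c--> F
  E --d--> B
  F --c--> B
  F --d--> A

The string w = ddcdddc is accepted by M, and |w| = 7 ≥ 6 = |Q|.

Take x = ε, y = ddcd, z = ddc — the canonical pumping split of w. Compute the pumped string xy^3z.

ddcdddcdddcdddc

xy^3z = ε·ddcd·ddcd·ddcd·ddc = ddcdddcdddcdddc.
Reading y = ddcd takes M from A back to A, so after x·y·y·y the machine is still in A, and z then leads to the accepting state F. Hence ddcdddcdddcdddc ∈ L(M).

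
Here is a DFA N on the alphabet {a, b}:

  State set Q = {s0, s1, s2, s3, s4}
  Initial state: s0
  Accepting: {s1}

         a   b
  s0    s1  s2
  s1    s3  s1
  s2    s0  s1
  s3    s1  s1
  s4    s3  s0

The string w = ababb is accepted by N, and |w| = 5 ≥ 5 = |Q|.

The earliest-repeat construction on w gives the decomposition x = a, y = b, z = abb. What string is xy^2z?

xy^2z = a·b·b·abb = abbabb.
Reading y = b takes N from s1 back to s1, so after x·y·y the machine is still in s1, and z then leads to the accepting state s1. Hence abbabb ∈ L(N).

abbabb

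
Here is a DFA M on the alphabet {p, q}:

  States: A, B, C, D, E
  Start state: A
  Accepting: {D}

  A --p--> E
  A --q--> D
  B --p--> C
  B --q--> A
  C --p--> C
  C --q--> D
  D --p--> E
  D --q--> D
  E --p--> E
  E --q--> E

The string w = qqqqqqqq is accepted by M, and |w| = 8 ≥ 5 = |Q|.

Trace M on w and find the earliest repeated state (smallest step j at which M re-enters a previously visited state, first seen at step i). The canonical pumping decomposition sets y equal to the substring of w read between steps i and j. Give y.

State sequence: A -q-> D -q-> D -q-> D -q-> D -q-> D -q-> D -q-> D -q-> D
First repeat at step 2: D was already visited.

So i = 1, j = 2, giving x = w[0:1] = q, y = w[1:2] = q, z = w[2:8] = qqqqqq.
Check: |xy| = 2 ≤ 5 and |y| = 1 ≥ 1. Reading y takes M from D back to D, so every xyⁱz is accepted.

q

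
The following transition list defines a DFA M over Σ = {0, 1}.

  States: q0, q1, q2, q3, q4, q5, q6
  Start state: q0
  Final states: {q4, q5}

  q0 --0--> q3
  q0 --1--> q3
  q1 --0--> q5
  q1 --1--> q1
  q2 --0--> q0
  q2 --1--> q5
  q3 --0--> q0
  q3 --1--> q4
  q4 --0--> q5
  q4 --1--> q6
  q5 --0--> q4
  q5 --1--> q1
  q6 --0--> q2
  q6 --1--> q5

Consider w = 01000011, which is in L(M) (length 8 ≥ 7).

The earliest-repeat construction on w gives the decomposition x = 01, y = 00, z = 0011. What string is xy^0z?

xy⁰z = xz = 01·0011 = 010011.
Reading y = 00 takes M from q4 back to q4, so after x the machine is still in q4, and z then leads to the accepting state q5. Hence 010011 ∈ L(M).

010011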